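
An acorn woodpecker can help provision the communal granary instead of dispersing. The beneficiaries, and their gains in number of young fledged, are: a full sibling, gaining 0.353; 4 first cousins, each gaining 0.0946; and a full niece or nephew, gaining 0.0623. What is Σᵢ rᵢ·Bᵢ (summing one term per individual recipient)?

0.239375

r to a full sibling = 0.5 (full sibs share both parents — two paths of length 2: r = 2·(1/2)^2 = 1/2).
r to a first cousin = 0.125 (first cousins share one grandparent pair — two paths of length 4: r = 2·(1/2)^4 = 1/8).
r to a full niece or nephew = 1/4 (full aunt/uncle↔niece/nephew: two paths of length 3 through the shared grandparent pair: r = 2·(1/2)^3 = 1/4).
Summing one r·B term per recipient: 1·0.5·0.353 + 4·0.125·0.0946 + 1·0.25·0.0623 = 0.239375.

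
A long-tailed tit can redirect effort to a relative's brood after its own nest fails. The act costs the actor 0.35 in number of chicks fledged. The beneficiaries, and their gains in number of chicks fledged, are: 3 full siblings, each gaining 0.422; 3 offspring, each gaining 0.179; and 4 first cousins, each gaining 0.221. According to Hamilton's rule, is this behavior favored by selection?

Hamilton's rule: the trait is favored when the sum of r·B over every recipient exceeds the actor's cost C.
r to a full sibling = 1/2 (full sibs share both parents — two paths of length 2: r = 2·(1/2)^2 = 1/2).
r to an offspring = 0.5 (one parent–offspring link: r = (1/2)^1 = 1/2).
r to a first cousin = 0.125 (first cousins share one grandparent pair — two paths of length 4: r = 2·(1/2)^4 = 1/8).
Summing one r·B term per recipient: 3·0.5·0.422 + 3·0.5·0.179 + 4·0.125·0.221 = 1.012.
1.012 > 0.35: the indirect benefit exceeds the cost.

Yes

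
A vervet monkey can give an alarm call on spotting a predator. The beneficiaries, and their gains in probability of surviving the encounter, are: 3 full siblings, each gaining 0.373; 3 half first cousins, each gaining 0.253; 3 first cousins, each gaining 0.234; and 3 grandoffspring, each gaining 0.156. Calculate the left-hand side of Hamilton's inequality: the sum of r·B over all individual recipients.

0.8116875

r to a full sibling = 1/2 (full sibs share both parents — two paths of length 2: r = 2·(1/2)^2 = 1/2).
r to a half first cousin = 0.0625 (half first cousins share one grandparent — one path of length 4: r = (1/2)^4 = 1/16).
r to a first cousin = 0.125 (first cousins share one grandparent pair — two paths of length 4: r = 2·(1/2)^4 = 1/8).
r to a grandoffspring = 0.25 (two parent–offspring links: r = (1/2)^2 = 1/4).
Summing one r·B term per recipient: 3·0.5·0.373 + 3·0.0625·0.253 + 3·0.125·0.234 + 3·0.25·0.156 = 0.8116875.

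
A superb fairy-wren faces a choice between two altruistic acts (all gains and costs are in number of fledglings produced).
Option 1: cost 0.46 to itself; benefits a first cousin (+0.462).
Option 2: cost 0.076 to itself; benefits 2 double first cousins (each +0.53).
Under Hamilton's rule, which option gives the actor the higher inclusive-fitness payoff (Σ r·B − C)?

Option 1: r to a first cousin = 0.125.
Option 1: Σ r·B − C = (1·0.125·0.462) − 0.46 = -0.40225.
Option 2: r to a double first cousin = 0.25.
Option 2: Σ r·B − C = (2·0.25·0.53) − 0.076 = 0.189.
Option 2 has the higher net inclusive-fitness payoff.

Option 2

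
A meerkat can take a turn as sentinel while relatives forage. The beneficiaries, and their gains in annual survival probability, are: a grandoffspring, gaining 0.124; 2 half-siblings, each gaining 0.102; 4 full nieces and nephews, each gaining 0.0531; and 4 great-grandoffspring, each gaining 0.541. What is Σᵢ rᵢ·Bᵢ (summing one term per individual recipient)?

r to a grandoffspring = 0.25 (two parent–offspring links: r = (1/2)^2 = 1/4).
r to a half-sibling = 0.25 (half-sibs share one parent — one path of length 2: r = (1/2)^2 = 1/4).
r to a full niece or nephew = 0.25 (full aunt/uncle↔niece/nephew: two paths of length 3 through the shared grandparent pair: r = 2·(1/2)^3 = 1/4).
r to a great-grandoffspring = 0.125 (three parent–offspring links: r = (1/2)^3 = 1/8).
Summing one r·B term per recipient: 1·0.25·0.124 + 2·0.25·0.102 + 4·0.25·0.0531 + 4·0.125·0.541 = 0.4056.

0.4056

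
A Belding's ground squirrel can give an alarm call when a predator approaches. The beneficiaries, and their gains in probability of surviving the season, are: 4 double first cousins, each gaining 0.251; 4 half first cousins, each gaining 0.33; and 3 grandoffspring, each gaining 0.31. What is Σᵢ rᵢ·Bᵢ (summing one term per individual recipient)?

0.566

r to a double first cousin = 0.25 (double first cousins share both grandparent pairs — four paths of length 4: r = 4·(1/2)^4 = 1/4).
r to a half first cousin = 1/16 (half first cousins share one grandparent — one path of length 4: r = (1/2)^4 = 1/16).
r to a grandoffspring = 0.25 (two parent–offspring links: r = (1/2)^2 = 1/4).
Summing one r·B term per recipient: 4·0.25·0.251 + 4·0.0625·0.33 + 3·0.25·0.31 = 0.566.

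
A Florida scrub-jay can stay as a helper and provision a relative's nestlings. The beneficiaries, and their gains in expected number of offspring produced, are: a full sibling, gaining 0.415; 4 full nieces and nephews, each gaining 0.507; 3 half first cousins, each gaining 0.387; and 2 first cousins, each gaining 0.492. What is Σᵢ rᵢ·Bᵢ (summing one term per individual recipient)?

r to a full sibling = 0.5 (full sibs share both parents — two paths of length 2: r = 2·(1/2)^2 = 1/2).
r to a full niece or nephew = 1/4 (full aunt/uncle↔niece/nephew: two paths of length 3 through the shared grandparent pair: r = 2·(1/2)^3 = 1/4).
r to a half first cousin = 1/16 (half first cousins share one grandparent — one path of length 4: r = (1/2)^4 = 1/16).
r to a first cousin = 1/8 (first cousins share one grandparent pair — two paths of length 4: r = 2·(1/2)^4 = 1/8).
Summing one r·B term per recipient: 1·0.5·0.415 + 4·0.25·0.507 + 3·0.0625·0.387 + 2·0.125·0.492 = 0.9100625.

0.9100625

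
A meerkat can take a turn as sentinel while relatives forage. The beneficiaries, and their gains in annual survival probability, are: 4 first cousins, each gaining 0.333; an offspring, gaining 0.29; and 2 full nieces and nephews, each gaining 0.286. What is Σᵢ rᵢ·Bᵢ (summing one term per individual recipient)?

0.4545

r to a first cousin = 0.125 (first cousins share one grandparent pair — two paths of length 4: r = 2·(1/2)^4 = 1/8).
r to an offspring = 1/2 (one parent–offspring link: r = (1/2)^1 = 1/2).
r to a full niece or nephew = 0.25 (full aunt/uncle↔niece/nephew: two paths of length 3 through the shared grandparent pair: r = 2·(1/2)^3 = 1/4).
Summing one r·B term per recipient: 4·0.125·0.333 + 1·0.5·0.29 + 2·0.25·0.286 = 0.4545.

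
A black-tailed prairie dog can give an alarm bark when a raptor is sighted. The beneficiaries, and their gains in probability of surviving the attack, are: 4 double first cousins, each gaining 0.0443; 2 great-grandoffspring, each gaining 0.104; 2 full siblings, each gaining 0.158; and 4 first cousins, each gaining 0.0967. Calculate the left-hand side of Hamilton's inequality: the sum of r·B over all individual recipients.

0.27665

r to a double first cousin = 1/4 (double first cousins share both grandparent pairs — four paths of length 4: r = 4·(1/2)^4 = 1/4).
r to a great-grandoffspring = 1/8 (three parent–offspring links: r = (1/2)^3 = 1/8).
r to a full sibling = 0.5 (full sibs share both parents — two paths of length 2: r = 2·(1/2)^2 = 1/2).
r to a first cousin = 1/8 (first cousins share one grandparent pair — two paths of length 4: r = 2·(1/2)^4 = 1/8).
Summing one r·B term per recipient: 4·0.25·0.0443 + 2·0.125·0.104 + 2·0.5·0.158 + 4·0.125·0.0967 = 0.27665.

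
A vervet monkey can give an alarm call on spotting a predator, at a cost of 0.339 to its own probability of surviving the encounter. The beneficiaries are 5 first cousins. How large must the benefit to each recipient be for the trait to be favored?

r to a first cousin = 1/8 (first cousins share one grandparent pair — two paths of length 4: r = 2·(1/2)^4 = 1/8).
Hamilton's rule with n recipients of equal r: n·r·B > C, so B > C/(n·r) = 0.339/(5·0.125) = 0.5424.

0.5424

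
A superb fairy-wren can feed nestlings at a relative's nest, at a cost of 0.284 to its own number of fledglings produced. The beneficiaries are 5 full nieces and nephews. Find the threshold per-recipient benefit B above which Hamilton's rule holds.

0.2272

r to a full niece or nephew = 1/4 (full aunt/uncle↔niece/nephew: two paths of length 3 through the shared grandparent pair: r = 2·(1/2)^3 = 1/4).
Hamilton's rule with n recipients of equal r: n·r·B > C, so B > C/(n·r) = 0.284/(5·0.25) = 0.2272.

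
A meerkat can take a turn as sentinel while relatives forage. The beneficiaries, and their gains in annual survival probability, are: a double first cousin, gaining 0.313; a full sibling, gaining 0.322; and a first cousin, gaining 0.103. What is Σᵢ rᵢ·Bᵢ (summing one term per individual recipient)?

r to a double first cousin = 0.25 (double first cousins share both grandparent pairs — four paths of length 4: r = 4·(1/2)^4 = 1/4).
r to a full sibling = 0.5 (full sibs share both parents — two paths of length 2: r = 2·(1/2)^2 = 1/2).
r to a first cousin = 0.125 (first cousins share one grandparent pair — two paths of length 4: r = 2·(1/2)^4 = 1/8).
Summing one r·B term per recipient: 1·0.25·0.313 + 1·0.5·0.322 + 1·0.125·0.103 = 0.252125.

0.252125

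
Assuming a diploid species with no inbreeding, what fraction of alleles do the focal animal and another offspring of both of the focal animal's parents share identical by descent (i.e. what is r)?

0.5

Each parent–offspring link contributes a factor of 1/2, and independent paths through distinct common ancestors add.
Full sibs share both parents — two paths of length 2: r = 2·(1/2)^2 = 1/2.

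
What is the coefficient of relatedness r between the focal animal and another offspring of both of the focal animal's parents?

0.5

Each parent–offspring link contributes a factor of 1/2, and independent paths through distinct common ancestors add.
Full sibs share both parents — two paths of length 2: r = 2·(1/2)^2 = 1/2.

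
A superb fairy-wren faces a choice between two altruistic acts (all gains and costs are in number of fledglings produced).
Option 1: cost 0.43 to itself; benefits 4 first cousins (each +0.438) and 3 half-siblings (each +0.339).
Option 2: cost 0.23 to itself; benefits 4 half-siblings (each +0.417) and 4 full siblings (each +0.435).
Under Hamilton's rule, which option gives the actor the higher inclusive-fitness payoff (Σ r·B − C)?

Option 2

Option 1: r to a first cousin = 0.125.
Option 1: r to a half-sibling = 0.25.
Option 1: Σ r·B − C = (4·0.125·0.438 + 3·0.25·0.339) − 0.43 = 0.04325.
Option 2: r to a half-sibling = 0.25.
Option 2: r to a full sibling = 0.5.
Option 2: Σ r·B − C = (4·0.25·0.417 + 4·0.5·0.435) − 0.23 = 1.057.
Option 2 has the higher net inclusive-fitness payoff.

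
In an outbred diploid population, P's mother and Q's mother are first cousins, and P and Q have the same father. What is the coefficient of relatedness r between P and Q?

Independent pedigree routes through distinct common ancestors add.
P and Q are related in two ways: second cousins through their mothers (r = 1/32) and half-sibs through their shared father (r = 1/4).
r = 1/32 + 1/4 = 0.28125.

0.28125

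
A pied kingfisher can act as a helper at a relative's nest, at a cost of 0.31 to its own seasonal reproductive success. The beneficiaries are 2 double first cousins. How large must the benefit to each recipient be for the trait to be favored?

0.62

r to a double first cousin = 1/4 (double first cousins share both grandparent pairs — four paths of length 4: r = 4·(1/2)^4 = 1/4).
Hamilton's rule with n recipients of equal r: n·r·B > C, so B > C/(n·r) = 0.31/(2·0.25) = 0.62.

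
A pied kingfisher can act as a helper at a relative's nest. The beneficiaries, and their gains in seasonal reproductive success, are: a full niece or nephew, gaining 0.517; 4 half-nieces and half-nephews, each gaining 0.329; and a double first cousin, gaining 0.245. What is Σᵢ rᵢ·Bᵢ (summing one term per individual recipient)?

r to a full niece or nephew = 1/4 (full aunt/uncle↔niece/nephew: two paths of length 3 through the shared grandparent pair: r = 2·(1/2)^3 = 1/4).
r to a half-niece or half-nephew = 1/8 (half-aunt/uncle↔niece/nephew: one path of length 3: r = (1/2)^3 = 1/8).
r to a double first cousin = 0.25 (double first cousins share both grandparent pairs — four paths of length 4: r = 4·(1/2)^4 = 1/4).
Summing one r·B term per recipient: 1·0.25·0.517 + 4·0.125·0.329 + 1·0.25·0.245 = 0.355.

0.355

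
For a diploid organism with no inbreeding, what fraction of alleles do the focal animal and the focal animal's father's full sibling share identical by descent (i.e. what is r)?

Each parent–offspring link contributes a factor of 1/2, and independent paths through distinct common ancestors add.
Full aunt/uncle↔niece/nephew: two paths of length 3 through the shared grandparent pair: r = 2·(1/2)^3 = 1/4.

0.25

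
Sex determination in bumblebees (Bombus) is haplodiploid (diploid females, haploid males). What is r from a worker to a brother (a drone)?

0.25

Her haploid brother carries none of their father's genes and a random half of their mother's genome; that half matches the maternal half of her own genome with probability 1/2: r = 1/2 · 1/2 = 1/4.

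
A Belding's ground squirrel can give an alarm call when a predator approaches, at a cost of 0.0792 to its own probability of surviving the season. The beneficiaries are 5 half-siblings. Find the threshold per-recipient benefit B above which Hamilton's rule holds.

r to a half-sibling = 0.25 (half-sibs share one parent — one path of length 2: r = (1/2)^2 = 1/4).
Hamilton's rule with n recipients of equal r: n·r·B > C, so B > C/(n·r) = 0.0792/(5·0.25) = 0.0634.

0.0634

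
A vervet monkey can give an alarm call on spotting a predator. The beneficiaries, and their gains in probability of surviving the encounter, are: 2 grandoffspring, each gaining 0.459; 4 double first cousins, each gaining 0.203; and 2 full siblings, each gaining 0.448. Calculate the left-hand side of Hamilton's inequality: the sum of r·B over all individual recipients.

r to a grandoffspring = 0.25 (two parent–offspring links: r = (1/2)^2 = 1/4).
r to a double first cousin = 1/4 (double first cousins share both grandparent pairs — four paths of length 4: r = 4·(1/2)^4 = 1/4).
r to a full sibling = 1/2 (full sibs share both parents — two paths of length 2: r = 2·(1/2)^2 = 1/2).
Summing one r·B term per recipient: 2·0.25·0.459 + 4·0.25·0.203 + 2·0.5·0.448 = 0.8805.

0.8805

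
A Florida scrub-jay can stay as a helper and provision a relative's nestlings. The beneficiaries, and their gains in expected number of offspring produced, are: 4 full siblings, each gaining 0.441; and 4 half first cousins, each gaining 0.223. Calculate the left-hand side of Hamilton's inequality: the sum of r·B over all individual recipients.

0.93775

r to a full sibling = 1/2 (full sibs share both parents — two paths of length 2: r = 2·(1/2)^2 = 1/2).
r to a half first cousin = 1/16 (half first cousins share one grandparent — one path of length 4: r = (1/2)^4 = 1/16).
Summing one r·B term per recipient: 4·0.5·0.441 + 4·0.0625·0.223 = 0.93775.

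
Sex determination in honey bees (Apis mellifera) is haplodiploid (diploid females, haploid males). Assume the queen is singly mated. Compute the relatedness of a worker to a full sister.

Haplodiploid full sisters inherit their father's entire haploid genome identically (contributing 1/2) and on average half of their mother's contribution (1/2 · 1/2 = 1/4); r = 1/2 + 1/4 = 3/4.

0.75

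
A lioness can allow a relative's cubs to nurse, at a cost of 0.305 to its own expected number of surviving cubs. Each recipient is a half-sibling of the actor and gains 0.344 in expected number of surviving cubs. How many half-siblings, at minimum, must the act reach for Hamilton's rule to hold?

r to a half-sibling = 0.25 (half-sibs share one parent — one path of length 2: r = (1/2)^2 = 1/4).
Hamilton's rule: n·r·B > C  ⇒  n > C/(r·B) = 0.305/(0.25·0.344) = 3.547.
The smallest integer exceeding 3.547 is 4.

4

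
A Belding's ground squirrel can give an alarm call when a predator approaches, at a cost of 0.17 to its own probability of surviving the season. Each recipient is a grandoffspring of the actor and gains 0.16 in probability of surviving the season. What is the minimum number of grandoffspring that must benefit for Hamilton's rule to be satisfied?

r to a grandoffspring = 1/4 (two parent–offspring links: r = (1/2)^2 = 1/4).
Hamilton's rule: n·r·B > C  ⇒  n > C/(r·B) = 0.17/(0.25·0.16) = 4.25.
The smallest integer exceeding 4.25 is 5.

5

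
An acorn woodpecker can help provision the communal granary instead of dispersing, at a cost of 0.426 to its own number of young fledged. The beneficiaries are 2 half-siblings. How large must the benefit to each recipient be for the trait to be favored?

0.852

r to a half-sibling = 0.25 (half-sibs share one parent — one path of length 2: r = (1/2)^2 = 1/4).
Hamilton's rule with n recipients of equal r: n·r·B > C, so B > C/(n·r) = 0.426/(2·0.25) = 0.852.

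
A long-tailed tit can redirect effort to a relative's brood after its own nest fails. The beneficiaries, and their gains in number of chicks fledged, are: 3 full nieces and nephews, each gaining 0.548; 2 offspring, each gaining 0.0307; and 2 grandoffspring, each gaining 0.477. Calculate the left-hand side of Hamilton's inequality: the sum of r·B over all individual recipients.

0.6802

r to a full niece or nephew = 0.25 (full aunt/uncle↔niece/nephew: two paths of length 3 through the shared grandparent pair: r = 2·(1/2)^3 = 1/4).
r to an offspring = 1/2 (one parent–offspring link: r = (1/2)^1 = 1/2).
r to a grandoffspring = 0.25 (two parent–offspring links: r = (1/2)^2 = 1/4).
Summing one r·B term per recipient: 3·0.25·0.548 + 2·0.5·0.0307 + 2·0.25·0.477 = 0.6802.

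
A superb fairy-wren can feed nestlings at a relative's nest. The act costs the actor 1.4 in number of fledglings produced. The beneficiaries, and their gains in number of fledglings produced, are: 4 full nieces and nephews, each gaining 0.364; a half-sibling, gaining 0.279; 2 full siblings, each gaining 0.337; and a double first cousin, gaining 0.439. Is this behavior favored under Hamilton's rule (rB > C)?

No

Hamilton's rule: the trait is favored when the sum of r·B over every recipient exceeds the actor's cost C.
r to a full niece or nephew = 1/4 (full aunt/uncle↔niece/nephew: two paths of length 3 through the shared grandparent pair: r = 2·(1/2)^3 = 1/4).
r to a half-sibling = 1/4 (half-sibs share one parent — one path of length 2: r = (1/2)^2 = 1/4).
r to a full sibling = 1/2 (full sibs share both parents — two paths of length 2: r = 2·(1/2)^2 = 1/2).
r to a double first cousin = 0.25 (double first cousins share both grandparent pairs — four paths of length 4: r = 4·(1/2)^4 = 1/4).
Summing one r·B term per recipient: 4·0.25·0.364 + 1·0.25·0.279 + 2·0.5·0.337 + 1·0.25·0.439 = 0.8805.
0.8805 < 1.4: the indirect benefit is less than the cost.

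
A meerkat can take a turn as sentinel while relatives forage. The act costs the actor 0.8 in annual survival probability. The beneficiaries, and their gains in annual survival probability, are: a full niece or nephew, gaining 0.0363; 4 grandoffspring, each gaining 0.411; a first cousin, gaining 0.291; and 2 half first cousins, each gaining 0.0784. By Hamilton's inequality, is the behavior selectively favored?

No

Hamilton's rule: the trait is favored when the sum of r·B over every recipient exceeds the actor's cost C.
r to a full niece or nephew = 0.25 (full aunt/uncle↔niece/nephew: two paths of length 3 through the shared grandparent pair: r = 2·(1/2)^3 = 1/4).
r to a grandoffspring = 0.25 (two parent–offspring links: r = (1/2)^2 = 1/4).
r to a first cousin = 1/8 (first cousins share one grandparent pair — two paths of length 4: r = 2·(1/2)^4 = 1/8).
r to a half first cousin = 0.0625 (half first cousins share one grandparent — one path of length 4: r = (1/2)^4 = 1/16).
Summing one r·B term per recipient: 1·0.25·0.0363 + 4·0.25·0.411 + 1·0.125·0.291 + 2·0.0625·0.0784 = 0.46625.
0.46625 < 0.8: the indirect benefit is less than the cost.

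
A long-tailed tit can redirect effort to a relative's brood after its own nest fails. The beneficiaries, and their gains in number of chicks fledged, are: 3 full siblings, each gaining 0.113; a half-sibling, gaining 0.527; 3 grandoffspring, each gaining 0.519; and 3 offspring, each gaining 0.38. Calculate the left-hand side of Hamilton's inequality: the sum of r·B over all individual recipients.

1.2605

r to a full sibling = 0.5 (full sibs share both parents — two paths of length 2: r = 2·(1/2)^2 = 1/2).
r to a half-sibling = 1/4 (half-sibs share one parent — one path of length 2: r = (1/2)^2 = 1/4).
r to a grandoffspring = 1/4 (two parent–offspring links: r = (1/2)^2 = 1/4).
r to an offspring = 0.5 (one parent–offspring link: r = (1/2)^1 = 1/2).
Summing one r·B term per recipient: 3·0.5·0.113 + 1·0.25·0.527 + 3·0.25·0.519 + 3·0.5·0.38 = 1.2605.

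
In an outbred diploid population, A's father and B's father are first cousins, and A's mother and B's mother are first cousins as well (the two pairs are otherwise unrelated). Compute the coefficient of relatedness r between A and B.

0.0625

Wright's path rule: contributions from independent ancestry routes add.
A and B are related in two ways: second cousins through their fathers (r = 1/32) and second cousins through their mothers (r = 1/32).
r = 1/32 + 1/32 = 0.0625.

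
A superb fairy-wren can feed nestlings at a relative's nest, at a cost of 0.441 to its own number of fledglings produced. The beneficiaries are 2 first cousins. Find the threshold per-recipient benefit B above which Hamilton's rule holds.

r to a first cousin = 1/8 (first cousins share one grandparent pair — two paths of length 4: r = 2·(1/2)^4 = 1/8).
Hamilton's rule with n recipients of equal r: n·r·B > C, so B > C/(n·r) = 0.441/(2·0.125) = 1.764.

1.764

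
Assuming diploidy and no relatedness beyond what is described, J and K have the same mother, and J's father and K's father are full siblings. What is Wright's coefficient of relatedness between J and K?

Relatedness sums over independent paths through distinct common ancestors.
J and K are related in two ways: half-sibs through their shared mother (r = 1/4) and first cousins through their fathers (r = 1/8).
r = 1/4 + 1/8 = 3/8 = 0.375.

0.375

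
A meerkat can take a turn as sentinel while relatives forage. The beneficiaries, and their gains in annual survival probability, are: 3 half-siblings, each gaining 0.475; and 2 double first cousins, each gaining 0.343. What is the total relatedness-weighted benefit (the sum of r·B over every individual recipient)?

0.52775

r to a half-sibling = 1/4 (half-sibs share one parent — one path of length 2: r = (1/2)^2 = 1/4).
r to a double first cousin = 0.25 (double first cousins share both grandparent pairs — four paths of length 4: r = 4·(1/2)^4 = 1/4).
Summing one r·B term per recipient: 3·0.25·0.475 + 2·0.25·0.343 = 0.52775.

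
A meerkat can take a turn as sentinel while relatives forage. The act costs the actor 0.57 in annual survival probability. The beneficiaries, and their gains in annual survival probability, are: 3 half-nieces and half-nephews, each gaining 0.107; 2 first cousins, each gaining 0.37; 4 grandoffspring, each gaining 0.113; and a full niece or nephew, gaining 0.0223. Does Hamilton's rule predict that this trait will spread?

Hamilton's rule: the trait is favored when the sum of r·B over every recipient exceeds the actor's cost C.
r to a half-niece or half-nephew = 0.125 (half-aunt/uncle↔niece/nephew: one path of length 3: r = (1/2)^3 = 1/8).
r to a first cousin = 1/8 (first cousins share one grandparent pair — two paths of length 4: r = 2·(1/2)^4 = 1/8).
r to a grandoffspring = 1/4 (two parent–offspring links: r = (1/2)^2 = 1/4).
r to a full niece or nephew = 0.25 (full aunt/uncle↔niece/nephew: two paths of length 3 through the shared grandparent pair: r = 2·(1/2)^3 = 1/4).
Summing one r·B term per recipient: 3·0.125·0.107 + 2·0.125·0.37 + 4·0.25·0.113 + 1·0.25·0.0223 = 0.2512.
0.2512 < 0.57: the indirect benefit is less than the cost.

No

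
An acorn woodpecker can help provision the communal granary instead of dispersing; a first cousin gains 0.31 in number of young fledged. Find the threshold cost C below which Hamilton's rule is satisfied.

0.03875

r to a first cousin = 1/8 (first cousins share one grandparent pair — two paths of length 4: r = 2·(1/2)^4 = 1/8).
Hamilton's rule: n·r·B > C, so the trait is favored while C < n·r·B = 1·0.125·0.31 = 0.03875.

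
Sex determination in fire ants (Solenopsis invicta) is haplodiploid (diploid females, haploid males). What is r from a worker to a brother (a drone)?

Her haploid brother carries none of their father's genes and a random half of their mother's genome; that half matches the maternal half of her own genome with probability 1/2: r = 1/2 · 1/2 = 1/4.

0.25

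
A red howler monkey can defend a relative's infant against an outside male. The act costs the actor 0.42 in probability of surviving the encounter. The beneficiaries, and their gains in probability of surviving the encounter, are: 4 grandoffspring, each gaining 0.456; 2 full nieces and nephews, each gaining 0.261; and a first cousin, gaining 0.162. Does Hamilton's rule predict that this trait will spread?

Yes

Hamilton's rule: the trait is favored when the sum of r·B over every recipient exceeds the actor's cost C.
r to a grandoffspring = 0.25 (two parent–offspring links: r = (1/2)^2 = 1/4).
r to a full niece or nephew = 1/4 (full aunt/uncle↔niece/nephew: two paths of length 3 through the shared grandparent pair: r = 2·(1/2)^3 = 1/4).
r to a first cousin = 1/8 (first cousins share one grandparent pair — two paths of length 4: r = 2·(1/2)^4 = 1/8).
Summing one r·B term per recipient: 4·0.25·0.456 + 2·0.25·0.261 + 1·0.125·0.162 = 0.60675.
0.60675 > 0.42: the indirect benefit exceeds the cost.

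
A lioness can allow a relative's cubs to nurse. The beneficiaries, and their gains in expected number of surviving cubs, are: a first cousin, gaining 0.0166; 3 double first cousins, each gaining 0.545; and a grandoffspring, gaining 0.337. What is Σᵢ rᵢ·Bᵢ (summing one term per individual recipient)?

r to a first cousin = 0.125 (first cousins share one grandparent pair — two paths of length 4: r = 2·(1/2)^4 = 1/8).
r to a double first cousin = 0.25 (double first cousins share both grandparent pairs — four paths of length 4: r = 4·(1/2)^4 = 1/4).
r to a grandoffspring = 0.25 (two parent–offspring links: r = (1/2)^2 = 1/4).
Summing one r·B term per recipient: 1·0.125·0.0166 + 3·0.25·0.545 + 1·0.25·0.337 = 0.495075.

0.495075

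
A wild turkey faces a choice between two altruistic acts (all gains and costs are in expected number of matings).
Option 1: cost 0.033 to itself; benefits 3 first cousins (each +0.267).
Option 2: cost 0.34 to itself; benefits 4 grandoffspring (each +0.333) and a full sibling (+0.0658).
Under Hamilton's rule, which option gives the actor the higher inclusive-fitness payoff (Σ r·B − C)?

Option 1: r to a first cousin = 0.125.
Option 1: Σ r·B − C = (3·0.125·0.267) − 0.033 = 0.067125.
Option 2: r to a grandoffspring = 0.25.
Option 2: r to a full sibling = 0.5.
Option 2: Σ r·B − C = (4·0.25·0.333 + 1·0.5·0.0658) − 0.34 = 0.0259.
Option 1 has the higher net inclusive-fitness payoff.

Option 1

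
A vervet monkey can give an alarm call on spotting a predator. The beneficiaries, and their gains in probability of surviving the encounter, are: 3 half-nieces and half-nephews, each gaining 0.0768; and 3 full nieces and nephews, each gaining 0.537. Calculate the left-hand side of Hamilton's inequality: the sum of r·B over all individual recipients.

r to a half-niece or half-nephew = 0.125 (half-aunt/uncle↔niece/nephew: one path of length 3: r = (1/2)^3 = 1/8).
r to a full niece or nephew = 1/4 (full aunt/uncle↔niece/nephew: two paths of length 3 through the shared grandparent pair: r = 2·(1/2)^3 = 1/4).
Summing one r·B term per recipient: 3·0.125·0.0768 + 3·0.25·0.537 = 0.43155.

0.43155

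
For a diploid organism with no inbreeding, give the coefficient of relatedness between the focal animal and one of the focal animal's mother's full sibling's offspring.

0.125

Each parent–offspring link contributes a factor of 1/2, and independent paths through distinct common ancestors add.
First cousins share one grandparent pair — two paths of length 4: r = 2·(1/2)^4 = 1/8.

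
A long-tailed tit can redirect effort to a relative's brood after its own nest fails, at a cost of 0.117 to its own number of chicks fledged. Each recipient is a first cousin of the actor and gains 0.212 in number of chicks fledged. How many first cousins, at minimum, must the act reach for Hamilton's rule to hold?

r to a first cousin = 0.125 (first cousins share one grandparent pair — two paths of length 4: r = 2·(1/2)^4 = 1/8).
Hamilton's rule: n·r·B > C  ⇒  n > C/(r·B) = 0.117/(0.125·0.212) = 4.415.
The smallest integer exceeding 4.415 is 5.

5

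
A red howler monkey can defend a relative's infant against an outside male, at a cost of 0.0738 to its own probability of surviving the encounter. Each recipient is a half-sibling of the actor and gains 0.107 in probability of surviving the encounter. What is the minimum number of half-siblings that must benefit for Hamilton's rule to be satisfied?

3

r to a half-sibling = 0.25 (half-sibs share one parent — one path of length 2: r = (1/2)^2 = 1/4).
Hamilton's rule: n·r·B > C  ⇒  n > C/(r·B) = 0.0738/(0.25·0.107) = 2.759.
The smallest integer exceeding 2.759 is 3.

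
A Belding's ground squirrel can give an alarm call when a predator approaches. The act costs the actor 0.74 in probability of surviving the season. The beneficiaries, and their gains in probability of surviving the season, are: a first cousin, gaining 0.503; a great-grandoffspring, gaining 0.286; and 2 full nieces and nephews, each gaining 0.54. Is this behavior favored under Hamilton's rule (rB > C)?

No

Hamilton's rule: the trait is favored when the sum of r·B over every recipient exceeds the actor's cost C.
r to a first cousin = 1/8 (first cousins share one grandparent pair — two paths of length 4: r = 2·(1/2)^4 = 1/8).
r to a great-grandoffspring = 0.125 (three parent–offspring links: r = (1/2)^3 = 1/8).
r to a full niece or nephew = 1/4 (full aunt/uncle↔niece/nephew: two paths of length 3 through the shared grandparent pair: r = 2·(1/2)^3 = 1/4).
Summing one r·B term per recipient: 1·0.125·0.503 + 1·0.125·0.286 + 2·0.25·0.54 = 0.368625.
0.368625 < 0.74: the indirect benefit is less than the cost.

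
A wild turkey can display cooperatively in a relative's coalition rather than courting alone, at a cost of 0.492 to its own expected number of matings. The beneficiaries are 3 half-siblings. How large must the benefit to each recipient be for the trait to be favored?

r to a half-sibling = 0.25 (half-sibs share one parent — one path of length 2: r = (1/2)^2 = 1/4).
Hamilton's rule with n recipients of equal r: n·r·B > C, so B > C/(n·r) = 0.492/(3·0.25) = 0.656.

0.656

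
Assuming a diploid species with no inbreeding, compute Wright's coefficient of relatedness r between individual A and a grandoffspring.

Two parent–offspring links: r = (1/2)^2 = 1/4.

0.25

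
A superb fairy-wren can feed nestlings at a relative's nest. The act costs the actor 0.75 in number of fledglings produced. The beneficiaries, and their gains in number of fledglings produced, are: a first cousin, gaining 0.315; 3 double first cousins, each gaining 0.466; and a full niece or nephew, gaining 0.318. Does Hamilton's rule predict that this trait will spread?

No

Hamilton's rule: the trait is favored when the sum of r·B over every recipient exceeds the actor's cost C.
r to a first cousin = 0.125 (first cousins share one grandparent pair — two paths of length 4: r = 2·(1/2)^4 = 1/8).
r to a double first cousin = 0.25 (double first cousins share both grandparent pairs — four paths of length 4: r = 4·(1/2)^4 = 1/4).
r to a full niece or nephew = 0.25 (full aunt/uncle↔niece/nephew: two paths of length 3 through the shared grandparent pair: r = 2·(1/2)^3 = 1/4).
Summing one r·B term per recipient: 1·0.125·0.315 + 3·0.25·0.466 + 1·0.25·0.318 = 0.468375.
0.468375 < 0.75: the indirect benefit is less than the cost.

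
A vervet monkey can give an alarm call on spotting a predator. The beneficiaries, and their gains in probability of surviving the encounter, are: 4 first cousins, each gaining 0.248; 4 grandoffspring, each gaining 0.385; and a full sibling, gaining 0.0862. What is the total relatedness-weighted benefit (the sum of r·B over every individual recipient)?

r to a first cousin = 0.125 (first cousins share one grandparent pair — two paths of length 4: r = 2·(1/2)^4 = 1/8).
r to a grandoffspring = 1/4 (two parent–offspring links: r = (1/2)^2 = 1/4).
r to a full sibling = 0.5 (full sibs share both parents — two paths of length 2: r = 2·(1/2)^2 = 1/2).
Summing one r·B term per recipient: 4·0.125·0.248 + 4·0.25·0.385 + 1·0.5·0.0862 = 0.5521.

0.5521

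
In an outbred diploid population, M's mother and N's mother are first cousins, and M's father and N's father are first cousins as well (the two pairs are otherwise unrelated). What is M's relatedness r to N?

0.0625

Relatedness sums over independent paths through distinct common ancestors.
M and N are related in two ways: second cousins through their mothers (r = 1/32) and second cousins through their fathers (r = 1/32).
r = 1/32 + 1/32 = 1/16 = 0.0625.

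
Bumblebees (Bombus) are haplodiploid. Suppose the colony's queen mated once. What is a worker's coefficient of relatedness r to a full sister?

0.75

Haplodiploid full sisters inherit their father's entire haploid genome identically (contributing 1/2) and on average half of their mother's contribution (1/2 · 1/2 = 1/4); r = 1/2 + 1/4 = 3/4.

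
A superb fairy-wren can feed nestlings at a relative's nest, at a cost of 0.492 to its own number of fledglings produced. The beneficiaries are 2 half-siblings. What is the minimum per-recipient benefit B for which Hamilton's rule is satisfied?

0.984

r to a half-sibling = 1/4 (half-sibs share one parent — one path of length 2: r = (1/2)^2 = 1/4).
Hamilton's rule with n recipients of equal r: n·r·B > C, so B > C/(n·r) = 0.492/(2·0.25) = 0.984.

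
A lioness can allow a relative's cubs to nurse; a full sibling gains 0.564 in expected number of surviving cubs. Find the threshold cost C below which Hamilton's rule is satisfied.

r to a full sibling = 1/2 (full sibs share both parents — two paths of length 2: r = 2·(1/2)^2 = 1/2).
Hamilton's rule: n·r·B > C, so the trait is favored while C < n·r·B = 1·0.5·0.564 = 0.282.

0.282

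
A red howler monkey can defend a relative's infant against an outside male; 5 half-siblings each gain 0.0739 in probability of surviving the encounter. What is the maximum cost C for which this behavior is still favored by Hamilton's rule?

0.092375

r to a half-sibling = 1/4 (half-sibs share one parent — one path of length 2: r = (1/2)^2 = 1/4).
Hamilton's rule: n·r·B > C, so the trait is favored while C < n·r·B = 5·0.25·0.0739 = 0.092375.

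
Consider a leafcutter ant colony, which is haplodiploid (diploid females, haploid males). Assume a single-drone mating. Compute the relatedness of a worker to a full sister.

0.75

Haplodiploid full sisters inherit their father's entire haploid genome identically (contributing 1/2) and on average half of their mother's contribution (1/2 · 1/2 = 1/4); r = 1/2 + 1/4 = 3/4.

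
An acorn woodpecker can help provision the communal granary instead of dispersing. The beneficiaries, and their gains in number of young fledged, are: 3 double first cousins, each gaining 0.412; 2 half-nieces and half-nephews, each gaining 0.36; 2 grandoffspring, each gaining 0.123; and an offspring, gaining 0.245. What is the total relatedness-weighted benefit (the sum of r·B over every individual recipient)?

r to a double first cousin = 1/4 (double first cousins share both grandparent pairs — four paths of length 4: r = 4·(1/2)^4 = 1/4).
r to a half-niece or half-nephew = 1/8 (half-aunt/uncle↔niece/nephew: one path of length 3: r = (1/2)^3 = 1/8).
r to a grandoffspring = 1/4 (two parent–offspring links: r = (1/2)^2 = 1/4).
r to an offspring = 1/2 (one parent–offspring link: r = (1/2)^1 = 1/2).
Summing one r·B term per recipient: 3·0.25·0.412 + 2·0.125·0.36 + 2·0.25·0.123 + 1·0.5·0.245 = 0.583.

0.583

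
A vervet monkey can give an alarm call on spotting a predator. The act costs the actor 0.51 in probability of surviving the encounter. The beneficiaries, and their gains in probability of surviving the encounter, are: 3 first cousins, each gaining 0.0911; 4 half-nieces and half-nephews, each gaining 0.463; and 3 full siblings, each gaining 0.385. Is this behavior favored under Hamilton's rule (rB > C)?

Hamilton's rule: the trait is favored when the sum of r·B over every recipient exceeds the actor's cost C.
r to a first cousin = 0.125 (first cousins share one grandparent pair — two paths of length 4: r = 2·(1/2)^4 = 1/8).
r to a half-niece or half-nephew = 0.125 (half-aunt/uncle↔niece/nephew: one path of length 3: r = (1/2)^3 = 1/8).
r to a full sibling = 0.5 (full sibs share both parents — two paths of length 2: r = 2·(1/2)^2 = 1/2).
Summing one r·B term per recipient: 3·0.125·0.0911 + 4·0.125·0.463 + 3·0.5·0.385 = 0.8431625.
0.8431625 > 0.51: the indirect benefit exceeds the cost.

Yes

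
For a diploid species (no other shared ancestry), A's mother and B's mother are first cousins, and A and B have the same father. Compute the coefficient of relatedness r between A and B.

Relatedness sums over independent paths through distinct common ancestors.
A and B are related in two ways: second cousins through their mothers (r = 1/32) and half-sibs through their shared father (r = 1/4).
r = 1/32 + 1/4 = 0.28125.

0.28125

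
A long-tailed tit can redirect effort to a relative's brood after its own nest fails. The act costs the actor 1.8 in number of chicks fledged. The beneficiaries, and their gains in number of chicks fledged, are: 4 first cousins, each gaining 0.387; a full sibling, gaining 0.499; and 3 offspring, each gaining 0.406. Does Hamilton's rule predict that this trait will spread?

Hamilton's rule: the trait is favored when the sum of r·B over every recipient exceeds the actor's cost C.
r to a first cousin = 1/8 (first cousins share one grandparent pair — two paths of length 4: r = 2·(1/2)^4 = 1/8).
r to a full sibling = 1/2 (full sibs share both parents — two paths of length 2: r = 2·(1/2)^2 = 1/2).
r to an offspring = 1/2 (one parent–offspring link: r = (1/2)^1 = 1/2).
Summing one r·B term per recipient: 4·0.125·0.387 + 1·0.5·0.499 + 3·0.5·0.406 = 1.052.
1.052 < 1.8: the indirect benefit is less than the cost.

No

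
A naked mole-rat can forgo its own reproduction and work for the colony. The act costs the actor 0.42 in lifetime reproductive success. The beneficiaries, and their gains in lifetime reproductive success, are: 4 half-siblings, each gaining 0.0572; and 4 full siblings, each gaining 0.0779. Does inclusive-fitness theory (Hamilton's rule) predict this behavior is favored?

Hamilton's rule: the trait is favored when the sum of r·B over every recipient exceeds the actor's cost C.
r to a half-sibling = 0.25 (half-sibs share one parent — one path of length 2: r = (1/2)^2 = 1/4).
r to a full sibling = 0.5 (full sibs share both parents — two paths of length 2: r = 2·(1/2)^2 = 1/2).
Summing one r·B term per recipient: 4·0.25·0.0572 + 4·0.5·0.0779 = 0.213.
0.213 < 0.42: the indirect benefit is less than the cost.

No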